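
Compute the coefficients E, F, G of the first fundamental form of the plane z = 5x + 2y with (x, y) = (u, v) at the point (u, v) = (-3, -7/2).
E = 26;  F = 10;  G = 5

Partials: r_u = (1, 0, 5), r_v = (0, 1, 2). As functions of (u, v):
  E = r_u · r_u = 26,
  F = r_u · r_v = 10,
  G = r_v · r_v = 5.
Evaluating at (u, v) = (-3, -7/2): E = 26, F = 10, G = 5.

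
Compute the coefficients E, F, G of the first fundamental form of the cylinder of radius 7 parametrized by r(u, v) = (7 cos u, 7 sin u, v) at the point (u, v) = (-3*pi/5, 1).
E = 49;  F = 0;  G = 1

Partials: r_u = (-7*sin(u), 7*cos(u), 0), r_v = (0, 0, 1). As functions of (u, v):
  E = r_u · r_u = 49,
  F = r_u · r_v = 0,
  G = r_v · r_v = 1.
Evaluating at (u, v) = (-3*pi/5, 1): E = 49, F = 0, G = 1.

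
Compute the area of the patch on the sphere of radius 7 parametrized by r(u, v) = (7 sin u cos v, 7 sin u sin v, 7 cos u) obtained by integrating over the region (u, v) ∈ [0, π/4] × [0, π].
Area = 49*pi*(2 - sqrt(2))/2

Area = ∫∫ √(EG − F²) du dv with √(EG − F²) = 49*Abs(sin(u)). Integrating over [0, π/4] × [0, π] gives 49*pi*(2 - sqrt(2))/2.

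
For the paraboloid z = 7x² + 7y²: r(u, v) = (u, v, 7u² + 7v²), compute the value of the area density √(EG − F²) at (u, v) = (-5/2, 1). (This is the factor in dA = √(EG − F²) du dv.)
√(EG − F²)|_{(-5/2, 1)} = 3*sqrt(158)

E = 196*u^2 + 1, F = 196*u*v, G = 196*v^2 + 1, so EG − F² = 196*u^2 + 196*v^2 + 1. Taking the positive square root: √(EG − F²) = sqrt(196*u^2 + 196*v^2 + 1). At (u, v) = (-5/2, 1): 3*sqrt(158).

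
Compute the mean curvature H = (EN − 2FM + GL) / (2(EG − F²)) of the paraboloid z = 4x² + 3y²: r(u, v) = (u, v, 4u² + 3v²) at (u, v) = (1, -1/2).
H = 235*sqrt(74)/5476

With E = 64*u^2 + 1, F = 48*u*v, G = 36*v^2 + 1, L = 8/sqrt(64*u^2 + 36*v^2 + 1), M = 0, N = 6/sqrt(64*u^2 + 36*v^2 + 1), assemble
  H = (EN − 2FM + GL) / (2(EG − F²)) = (192*u^2 + 144*v^2 + 7)/(64*u^2 + 36*v^2 + 1)^(3/2).
At (u, v) = (1, -1/2): H = 235*sqrt(74)/5476.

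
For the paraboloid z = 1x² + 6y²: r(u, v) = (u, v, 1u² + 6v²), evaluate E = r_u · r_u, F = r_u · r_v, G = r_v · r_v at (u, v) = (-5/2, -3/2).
E = 26;  F = 90;  G = 325

Partials: r_u = (1, 0, 2*u), r_v = (0, 1, 12*v). As functions of (u, v):
  E = r_u · r_u = 4*u^2 + 1,
  F = r_u · r_v = 24*u*v,
  G = r_v · r_v = 144*v^2 + 1.
Evaluating at (u, v) = (-5/2, -3/2): E = 26, F = 90, G = 325.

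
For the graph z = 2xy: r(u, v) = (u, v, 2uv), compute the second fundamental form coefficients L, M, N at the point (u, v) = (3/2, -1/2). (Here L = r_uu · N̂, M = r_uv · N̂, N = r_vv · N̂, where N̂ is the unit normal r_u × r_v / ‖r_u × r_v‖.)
L = 0;  M = 2*sqrt(11)/11;  N = 0

Compute the unit normal N̂(u, v) = (-2*v/sqrt(4*u^2 + 4*v^2 + 1), -2*u/sqrt(4*u^2 + 4*v^2 + 1), 1/sqrt(4*u^2 + 4*v^2 + 1)), and the second partials r_uu, r_uv, r_vv. Take dot products:
  L(u, v) = r_uu · N̂ = 0,
  M(u, v) = r_uv · N̂ = 2/sqrt(4*u^2 + 4*v^2 + 1),
  N(u, v) = r_vv · N̂ = 0.
Evaluating at (u, v) = (3/2, -1/2):
  L = 0, M = 2*sqrt(11)/11, N = 0.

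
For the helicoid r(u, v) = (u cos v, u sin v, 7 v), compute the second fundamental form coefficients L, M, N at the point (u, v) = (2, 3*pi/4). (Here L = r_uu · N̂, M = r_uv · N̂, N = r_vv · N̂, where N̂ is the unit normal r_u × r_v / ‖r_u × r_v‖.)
L = 0;  M = -7*sqrt(53)/53;  N = 0

Compute the unit normal N̂(u, v) = (7*sin(v)/sqrt(u^2 + 49), -7*cos(v)/sqrt(u^2 + 49), u/sqrt(u^2 + 49)), and the second partials r_uu, r_uv, r_vv. Take dot products:
  L(u, v) = r_uu · N̂ = 0,
  M(u, v) = r_uv · N̂ = -7/sqrt(u^2 + 49),
  N(u, v) = r_vv · N̂ = 0.
Evaluating at (u, v) = (2, 3*pi/4):
  L = 0, M = -7*sqrt(53)/53, N = 0.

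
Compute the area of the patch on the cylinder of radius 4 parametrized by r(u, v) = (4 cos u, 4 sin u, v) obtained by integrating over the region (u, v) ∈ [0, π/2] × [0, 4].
Area = 8*pi

Area = ∫∫ √(EG − F²) du dv with √(EG − F²) = 4. Integrating over [0, π/2] × [0, 4] gives 8*pi.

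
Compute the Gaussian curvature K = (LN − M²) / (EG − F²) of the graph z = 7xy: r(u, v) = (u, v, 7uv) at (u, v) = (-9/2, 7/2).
K = -196/10156969

Coefficients of the first fundamental form: E = 49*v^2 + 1, F = 49*u*v, G = 49*u^2 + 1.
Coefficients of the second fundamental form: L = 0, M = 7/sqrt(49*u^2 + 49*v^2 + 1), N = 0.
Assemble K = (LN − M²)/(EG − F²) = -49/(2401*u^4 + 4802*u^2*v^2 + 98*u^2 + 2401*v^4 + 98*v^2 + 1). At (u, v) = (-9/2, 7/2): K = -196/10156969.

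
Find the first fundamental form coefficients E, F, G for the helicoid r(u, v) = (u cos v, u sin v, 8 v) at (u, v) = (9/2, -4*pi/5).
E = 1;  F = 0;  G = 337/4

Partials: r_u = (cos(v), sin(v), 0), r_v = (-u*sin(v), u*cos(v), 8). As functions of (u, v):
  E = r_u · r_u = 1,
  F = r_u · r_v = 0,
  G = r_v · r_v = u^2 + 64.
Evaluating at (u, v) = (9/2, -4*pi/5): E = 1, F = 0, G = 337/4.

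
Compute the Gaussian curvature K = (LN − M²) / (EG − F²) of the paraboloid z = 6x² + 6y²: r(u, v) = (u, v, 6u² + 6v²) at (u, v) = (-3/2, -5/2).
K = 144/1500625

Coefficients of the first fundamental form: E = 144*u^2 + 1, F = 144*u*v, G = 144*v^2 + 1.
Coefficients of the second fundamental form: L = 12/sqrt(144*u^2 + 144*v^2 + 1), M = 0, N = 12/sqrt(144*u^2 + 144*v^2 + 1).
Assemble K = (LN − M²)/(EG − F²) = 144/(20736*u^4 + 41472*u^2*v^2 + 288*u^2 + 20736*v^4 + 288*v^2 + 1). At (u, v) = (-3/2, -5/2): K = 144/1500625.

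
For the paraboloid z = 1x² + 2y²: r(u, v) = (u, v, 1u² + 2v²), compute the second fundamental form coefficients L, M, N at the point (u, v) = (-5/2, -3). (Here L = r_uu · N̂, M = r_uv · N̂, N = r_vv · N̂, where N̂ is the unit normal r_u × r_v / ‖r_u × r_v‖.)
L = sqrt(170)/85;  M = 0;  N = 2*sqrt(170)/85

Compute the unit normal N̂(u, v) = (-2*u/sqrt(4*u^2 + 16*v^2 + 1), -4*v/sqrt(4*u^2 + 16*v^2 + 1), 1/sqrt(4*u^2 + 16*v^2 + 1)), and the second partials r_uu, r_uv, r_vv. Take dot products:
  L(u, v) = r_uu · N̂ = 2/sqrt(4*u^2 + 16*v^2 + 1),
  M(u, v) = r_uv · N̂ = 0,
  N(u, v) = r_vv · N̂ = 4/sqrt(4*u^2 + 16*v^2 + 1).
Evaluating at (u, v) = (-5/2, -3):
  L = sqrt(170)/85, M = 0, N = 2*sqrt(170)/85.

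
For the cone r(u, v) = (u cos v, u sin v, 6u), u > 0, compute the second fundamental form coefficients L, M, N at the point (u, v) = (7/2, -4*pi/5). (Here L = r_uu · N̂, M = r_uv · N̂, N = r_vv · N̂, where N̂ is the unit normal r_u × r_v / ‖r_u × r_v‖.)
L = 0;  M = 0;  N = 21*sqrt(37)/37

Compute the unit normal N̂(u, v) = (-6*sqrt(37)*u*cos(v)/(37*Abs(u)), -6*sqrt(37)*u*sin(v)/(37*Abs(u)), sqrt(37)*u/(37*Abs(u))), and the second partials r_uu, r_uv, r_vv. Take dot products:
  L(u, v) = r_uu · N̂ = 0,
  M(u, v) = r_uv · N̂ = 0,
  N(u, v) = r_vv · N̂ = 6*sqrt(37)*u^2/(37*Abs(u)).
Evaluating at (u, v) = (7/2, -4*pi/5):
  L = 0, M = 0, N = 21*sqrt(37)/37.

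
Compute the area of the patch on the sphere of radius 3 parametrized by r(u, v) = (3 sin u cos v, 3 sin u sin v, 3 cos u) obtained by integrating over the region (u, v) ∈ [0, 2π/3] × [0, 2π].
Area = 27*pi

Area = ∫∫ √(EG − F²) du dv with √(EG − F²) = 9*Abs(sin(u)). Integrating over [0, 2π/3] × [0, 2π] gives 27*pi.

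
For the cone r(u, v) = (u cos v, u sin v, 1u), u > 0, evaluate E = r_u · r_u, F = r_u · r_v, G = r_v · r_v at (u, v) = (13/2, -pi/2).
E = 2;  F = 0;  G = 169/4

Partials: r_u = (cos(v), sin(v), 1), r_v = (-u*sin(v), u*cos(v), 0). As functions of (u, v):
  E = r_u · r_u = 2,
  F = r_u · r_v = 0,
  G = r_v · r_v = u^2.
Evaluating at (u, v) = (13/2, -pi/2): E = 2, F = 0, G = 169/4.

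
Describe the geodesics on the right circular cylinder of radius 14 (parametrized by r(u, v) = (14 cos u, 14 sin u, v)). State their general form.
The cylinder is flat (K = 0) and locally isometric to the plane via the development (u, v) ↦ (14 u, v). Geodesics are the pre-images of straight lines: circles (v constant), vertical lines (u constant), and helices (v = c · u + d) for constants c, d.

A right cylinder has E = 14², F = 0, G = 1, so EG − F² = 14², and L = −14, M = N = 0, giving K = (LN − M²)/(EG − F²) = 0 everywhere. A flat surface is locally isometric to the Euclidean plane via the map (u, v) ↦ (14 u, v). Straight lines in the (x̃, ỹ) plane pull back to: (a) horizontal circles (v = const), (b) vertical generators (u = const), and (c) helices (14 u tan θ = v, i.e. v = c · u + d).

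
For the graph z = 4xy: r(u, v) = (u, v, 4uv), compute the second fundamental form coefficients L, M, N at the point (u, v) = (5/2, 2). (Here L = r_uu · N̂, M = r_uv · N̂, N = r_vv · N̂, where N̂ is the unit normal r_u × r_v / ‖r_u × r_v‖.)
L = 0;  M = 4*sqrt(165)/165;  N = 0

Compute the unit normal N̂(u, v) = (-4*v/sqrt(16*u^2 + 16*v^2 + 1), -4*u/sqrt(16*u^2 + 16*v^2 + 1), 1/sqrt(16*u^2 + 16*v^2 + 1)), and the second partials r_uu, r_uv, r_vv. Take dot products:
  L(u, v) = r_uu · N̂ = 0,
  M(u, v) = r_uv · N̂ = 4/sqrt(16*u^2 + 16*v^2 + 1),
  N(u, v) = r_vv · N̂ = 0.
Evaluating at (u, v) = (5/2, 2):
  L = 0, M = 4*sqrt(165)/165, N = 0.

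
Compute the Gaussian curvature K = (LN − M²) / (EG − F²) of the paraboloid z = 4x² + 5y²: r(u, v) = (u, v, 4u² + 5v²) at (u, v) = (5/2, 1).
K = 80/251001

Coefficients of the first fundamental form: E = 64*u^2 + 1, F = 80*u*v, G = 100*v^2 + 1.
Coefficients of the second fundamental form: L = 8/sqrt(64*u^2 + 100*v^2 + 1), M = 0, N = 10/sqrt(64*u^2 + 100*v^2 + 1).
Assemble K = (LN − M²)/(EG − F²) = 80/(4096*u^4 + 12800*u^2*v^2 + 128*u^2 + 10000*v^4 + 200*v^2 + 1). At (u, v) = (5/2, 1): K = 80/251001.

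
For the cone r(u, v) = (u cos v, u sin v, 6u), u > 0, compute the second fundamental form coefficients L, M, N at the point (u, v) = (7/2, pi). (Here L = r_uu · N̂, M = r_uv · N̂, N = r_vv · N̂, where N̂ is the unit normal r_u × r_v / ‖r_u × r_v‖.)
L = 0;  M = 0;  N = 21*sqrt(37)/37

Compute the unit normal N̂(u, v) = (-6*sqrt(37)*u*cos(v)/(37*Abs(u)), -6*sqrt(37)*u*sin(v)/(37*Abs(u)), sqrt(37)*u/(37*Abs(u))), and the second partials r_uu, r_uv, r_vv. Take dot products:
  L(u, v) = r_uu · N̂ = 0,
  M(u, v) = r_uv · N̂ = 0,
  N(u, v) = r_vv · N̂ = 6*sqrt(37)*u^2/(37*Abs(u)).
Evaluating at (u, v) = (7/2, pi):
  L = 0, M = 0, N = 21*sqrt(37)/37.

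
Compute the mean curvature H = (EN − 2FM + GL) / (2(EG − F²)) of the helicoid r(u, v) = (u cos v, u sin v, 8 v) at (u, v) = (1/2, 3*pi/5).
H = 0

With E = 1, F = 0, G = u^2 + 64, L = 0, M = -8/sqrt(u^2 + 64), N = 0, assemble
  H = (EN − 2FM + GL) / (2(EG − F²)) = 0.
At (u, v) = (1/2, 3*pi/5): H = 0.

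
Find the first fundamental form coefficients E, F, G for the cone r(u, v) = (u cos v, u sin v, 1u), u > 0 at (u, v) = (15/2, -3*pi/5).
E = 2;  F = 0;  G = 225/4

Partials: r_u = (cos(v), sin(v), 1), r_v = (-u*sin(v), u*cos(v), 0). As functions of (u, v):
  E = r_u · r_u = 2,
  F = r_u · r_v = 0,
  G = r_v · r_v = u^2.
Evaluating at (u, v) = (15/2, -3*pi/5): E = 2, F = 0, G = 225/4.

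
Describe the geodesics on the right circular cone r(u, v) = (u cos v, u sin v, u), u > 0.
The cone is flat away from the apex (K = 0). Slitting along a generator and unrolling gives an isometry to a sector of the plane; geodesics are the pre-images of straight lines in that sector. In particular, generators (v = const) are geodesics, and generic geodesics spiral from a minimum-distance point before returning to infinity.

For this cone, E = 2, F = 0, G = u², so EG − F² = 2u² > 0 (u > 0), and direct computation gives K = 0 away from the apex. Flatness lets us unroll the cone along a generator into a planar sector of angle 2π/√2 = π√2 ≈ 4.44 rad; geodesics on the cone are exactly the curves that develop to straight lines in this sector. Generators (v = const) develop to rays through the sector's vertex and are geodesics; the circles u = const develop to circular arcs and are not geodesics.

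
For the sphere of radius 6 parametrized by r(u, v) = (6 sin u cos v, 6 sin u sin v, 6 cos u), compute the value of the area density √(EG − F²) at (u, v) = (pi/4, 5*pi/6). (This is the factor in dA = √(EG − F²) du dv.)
√(EG − F²)|_{(pi/4, 5*pi/6)} = 18*sqrt(2)

E = 36, F = 0, G = 36*sin(u)^2, so EG − F² = 1296*sin(u)^2. Taking the positive square root: √(EG − F²) = 36*Abs(sin(u)). At (u, v) = (pi/4, 5*pi/6): 18*sqrt(2).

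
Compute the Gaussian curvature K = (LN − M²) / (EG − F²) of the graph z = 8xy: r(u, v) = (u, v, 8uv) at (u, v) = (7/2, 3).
K = -64/1852321

Coefficients of the first fundamental form: E = 64*v^2 + 1, F = 64*u*v, G = 64*u^2 + 1.
Coefficients of the second fundamental form: L = 0, M = 8/sqrt(64*u^2 + 64*v^2 + 1), N = 0.
Assemble K = (LN − M²)/(EG − F²) = -64/(4096*u^4 + 8192*u^2*v^2 + 128*u^2 + 4096*v^4 + 128*v^2 + 1). At (u, v) = (7/2, 3): K = -64/1852321.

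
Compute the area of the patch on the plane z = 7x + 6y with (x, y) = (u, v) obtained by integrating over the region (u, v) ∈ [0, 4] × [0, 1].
Area = 4*sqrt(86)

Area = ∫∫ √(EG − F²) du dv with √(EG − F²) = sqrt(86). Integrating over [0, 4] × [0, 1] gives 4*sqrt(86).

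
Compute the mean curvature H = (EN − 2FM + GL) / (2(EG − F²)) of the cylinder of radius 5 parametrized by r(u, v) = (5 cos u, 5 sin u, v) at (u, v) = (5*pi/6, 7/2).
H = -1/10

With E = 25, F = 0, G = 1, L = -5, M = 0, N = 0, assemble
  H = (EN − 2FM + GL) / (2(EG − F²)) = -1/10.
At (u, v) = (5*pi/6, 7/2): H = -1/10.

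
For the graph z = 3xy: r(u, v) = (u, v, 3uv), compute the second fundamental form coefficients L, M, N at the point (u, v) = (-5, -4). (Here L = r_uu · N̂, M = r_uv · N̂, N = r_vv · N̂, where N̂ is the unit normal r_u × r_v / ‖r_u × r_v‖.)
L = 0;  M = 3*sqrt(370)/370;  N = 0

Compute the unit normal N̂(u, v) = (-3*v/sqrt(9*u^2 + 9*v^2 + 1), -3*u/sqrt(9*u^2 + 9*v^2 + 1), 1/sqrt(9*u^2 + 9*v^2 + 1)), and the second partials r_uu, r_uv, r_vv. Take dot products:
  L(u, v) = r_uu · N̂ = 0,
  M(u, v) = r_uv · N̂ = 3/sqrt(9*u^2 + 9*v^2 + 1),
  N(u, v) = r_vv · N̂ = 0.
Evaluating at (u, v) = (-5, -4):
  L = 0, M = 3*sqrt(370)/370, N = 0.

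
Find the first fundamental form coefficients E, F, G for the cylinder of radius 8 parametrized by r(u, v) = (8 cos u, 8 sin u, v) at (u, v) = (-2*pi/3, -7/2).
E = 64;  F = 0;  G = 1

Partials: r_u = (-8*sin(u), 8*cos(u), 0), r_v = (0, 0, 1). As functions of (u, v):
  E = r_u · r_u = 64,
  F = r_u · r_v = 0,
  G = r_v · r_v = 1.
Evaluating at (u, v) = (-2*pi/3, -7/2): E = 64, F = 0, G = 1.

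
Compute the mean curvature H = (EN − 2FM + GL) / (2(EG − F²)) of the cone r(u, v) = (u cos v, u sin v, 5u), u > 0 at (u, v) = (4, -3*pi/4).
H = 5*sqrt(26)/208

With E = 26, F = 0, G = u^2, L = 0, M = 0, N = 5*sqrt(26)*u^2/(26*Abs(u)), assemble
  H = (EN − 2FM + GL) / (2(EG − F²)) = 5*sqrt(26)/(52*Abs(u)).
At (u, v) = (4, -3*pi/4): H = 5*sqrt(26)/208.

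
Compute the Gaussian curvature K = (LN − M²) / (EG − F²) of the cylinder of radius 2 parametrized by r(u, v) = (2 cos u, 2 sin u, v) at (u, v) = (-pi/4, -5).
K = 0

Coefficients of the first fundamental form: E = 4, F = 0, G = 1.
Coefficients of the second fundamental form: L = -2, M = 0, N = 0.
Assemble K = (LN − M²)/(EG − F²) = 0. At (u, v) = (-pi/4, -5): K = 0.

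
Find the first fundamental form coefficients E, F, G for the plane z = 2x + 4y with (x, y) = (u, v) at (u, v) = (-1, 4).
E = 5;  F = 8;  G = 17

Partials: r_u = (1, 0, 2), r_v = (0, 1, 4). As functions of (u, v):
  E = r_u · r_u = 5,
  F = r_u · r_v = 8,
  G = r_v · r_v = 17.
Evaluating at (u, v) = (-1, 4): E = 5, F = 8, G = 17.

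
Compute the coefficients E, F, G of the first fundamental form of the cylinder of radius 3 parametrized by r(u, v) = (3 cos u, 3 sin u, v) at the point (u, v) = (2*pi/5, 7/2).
E = 9;  F = 0;  G = 1

Partials: r_u = (-3*sin(u), 3*cos(u), 0), r_v = (0, 0, 1). As functions of (u, v):
  E = r_u · r_u = 9,
  F = r_u · r_v = 0,
  G = r_v · r_v = 1.
Evaluating at (u, v) = (2*pi/5, 7/2): E = 9, F = 0, G = 1.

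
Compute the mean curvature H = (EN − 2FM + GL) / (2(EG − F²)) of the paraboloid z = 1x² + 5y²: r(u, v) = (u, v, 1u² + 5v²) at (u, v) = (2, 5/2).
H = 79*sqrt(642)/45796

With E = 4*u^2 + 1, F = 20*u*v, G = 100*v^2 + 1, L = 2/sqrt(4*u^2 + 100*v^2 + 1), M = 0, N = 10/sqrt(4*u^2 + 100*v^2 + 1), assemble
  H = (EN − 2FM + GL) / (2(EG − F²)) = 2*(10*u^2 + 50*v^2 + 3)/(4*u^2 + 100*v^2 + 1)^(3/2).
At (u, v) = (2, 5/2): H = 79*sqrt(642)/45796.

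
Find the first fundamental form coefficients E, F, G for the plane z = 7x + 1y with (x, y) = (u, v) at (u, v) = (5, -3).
E = 50;  F = 7;  G = 2

Partials: r_u = (1, 0, 7), r_v = (0, 1, 1). As functions of (u, v):
  E = r_u · r_u = 50,
  F = r_u · r_v = 7,
  G = r_v · r_v = 2.
Evaluating at (u, v) = (5, -3): E = 50, F = 7, G = 2.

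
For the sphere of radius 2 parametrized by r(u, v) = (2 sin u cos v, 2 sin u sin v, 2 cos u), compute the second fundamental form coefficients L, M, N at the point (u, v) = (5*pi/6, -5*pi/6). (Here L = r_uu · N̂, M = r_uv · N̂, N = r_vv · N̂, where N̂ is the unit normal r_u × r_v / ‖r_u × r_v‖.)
L = -2;  M = 0;  N = -1/2

Compute the unit normal N̂(u, v) = (sin(u)^2*cos(v)/Abs(sin(u)), sin(u)^2*sin(v)/Abs(sin(u)), sin(2*u)/(2*Abs(sin(u)))), and the second partials r_uu, r_uv, r_vv. Take dot products:
  L(u, v) = r_uu · N̂ = -2*sin(u)/Abs(sin(u)),
  M(u, v) = r_uv · N̂ = 0,
  N(u, v) = r_vv · N̂ = -2*sin(u)^3/Abs(sin(u)).
Evaluating at (u, v) = (5*pi/6, -5*pi/6):
  L = -2, M = 0, N = -1/2.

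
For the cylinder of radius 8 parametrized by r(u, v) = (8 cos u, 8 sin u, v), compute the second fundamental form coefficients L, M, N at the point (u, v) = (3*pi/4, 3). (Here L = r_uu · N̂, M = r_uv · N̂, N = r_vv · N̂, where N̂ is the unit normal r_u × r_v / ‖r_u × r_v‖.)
L = -8;  M = 0;  N = 0

Compute the unit normal N̂(u, v) = (cos(u), sin(u), 0), and the second partials r_uu, r_uv, r_vv. Take dot products:
  L(u, v) = r_uu · N̂ = -8,
  M(u, v) = r_uv · N̂ = 0,
  N(u, v) = r_vv · N̂ = 0.
Evaluating at (u, v) = (3*pi/4, 3):
  L = -8, M = 0, N = 0.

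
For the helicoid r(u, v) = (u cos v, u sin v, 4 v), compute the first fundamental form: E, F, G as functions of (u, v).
E = 1;  F = 0;  G = u^2 + 16

Compute partials: r_u = (cos(v), sin(v), 0), r_v = (-u*sin(v), u*cos(v), 4). Then
  E = r_u · r_u = 1,
  F = r_u · r_v = 0,
  G = r_v · r_v = u^2 + 16.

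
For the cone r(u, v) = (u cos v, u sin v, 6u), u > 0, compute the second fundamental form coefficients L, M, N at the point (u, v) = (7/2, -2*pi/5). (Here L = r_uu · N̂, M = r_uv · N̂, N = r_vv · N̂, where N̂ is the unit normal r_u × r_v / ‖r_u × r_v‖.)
L = 0;  M = 0;  N = 21*sqrt(37)/37

Compute the unit normal N̂(u, v) = (-6*sqrt(37)*u*cos(v)/(37*Abs(u)), -6*sqrt(37)*u*sin(v)/(37*Abs(u)), sqrt(37)*u/(37*Abs(u))), and the second partials r_uu, r_uv, r_vv. Take dot products:
  L(u, v) = r_uu · N̂ = 0,
  M(u, v) = r_uv · N̂ = 0,
  N(u, v) = r_vv · N̂ = 6*sqrt(37)*u^2/(37*Abs(u)).
Evaluating at (u, v) = (7/2, -2*pi/5):
  L = 0, M = 0, N = 21*sqrt(37)/37.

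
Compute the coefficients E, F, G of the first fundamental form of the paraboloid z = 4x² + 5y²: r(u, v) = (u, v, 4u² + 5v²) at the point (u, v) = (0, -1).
E = 1;  F = 0;  G = 101

Partials: r_u = (1, 0, 8*u), r_v = (0, 1, 10*v). As functions of (u, v):
  E = r_u · r_u = 64*u^2 + 1,
  F = r_u · r_v = 80*u*v,
  G = r_v · r_v = 100*v^2 + 1.
Evaluating at (u, v) = (0, -1): E = 1, F = 0, G = 101.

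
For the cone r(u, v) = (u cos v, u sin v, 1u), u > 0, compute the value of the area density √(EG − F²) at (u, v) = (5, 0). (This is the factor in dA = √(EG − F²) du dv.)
√(EG − F²)|_{(5, 0)} = 5*sqrt(2)

E = 2, F = 0, G = u^2, so EG − F² = 2*u^2. Taking the positive square root: √(EG − F²) = sqrt(2)*Abs(u). At (u, v) = (5, 0): 5*sqrt(2).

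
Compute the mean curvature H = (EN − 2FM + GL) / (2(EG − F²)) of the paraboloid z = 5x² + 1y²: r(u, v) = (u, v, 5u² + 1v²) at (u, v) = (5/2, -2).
H = 79*sqrt(642)/45796

With E = 100*u^2 + 1, F = 20*u*v, G = 4*v^2 + 1, L = 10/sqrt(100*u^2 + 4*v^2 + 1), M = 0, N = 2/sqrt(100*u^2 + 4*v^2 + 1), assemble
  H = (EN − 2FM + GL) / (2(EG − F²)) = 2*(50*u^2 + 10*v^2 + 3)/(100*u^2 + 4*v^2 + 1)^(3/2).
At (u, v) = (5/2, -2): H = 79*sqrt(642)/45796.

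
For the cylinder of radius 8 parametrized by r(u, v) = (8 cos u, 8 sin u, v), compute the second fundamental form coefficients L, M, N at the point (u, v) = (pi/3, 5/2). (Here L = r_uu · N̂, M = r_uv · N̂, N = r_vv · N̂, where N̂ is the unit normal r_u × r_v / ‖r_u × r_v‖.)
L = -8;  M = 0;  N = 0

Compute the unit normal N̂(u, v) = (cos(u), sin(u), 0), and the second partials r_uu, r_uv, r_vv. Take dot products:
  L(u, v) = r_uu · N̂ = -8,
  M(u, v) = r_uv · N̂ = 0,
  N(u, v) = r_vv · N̂ = 0.
Evaluating at (u, v) = (pi/3, 5/2):
  L = -8, M = 0, N = 0.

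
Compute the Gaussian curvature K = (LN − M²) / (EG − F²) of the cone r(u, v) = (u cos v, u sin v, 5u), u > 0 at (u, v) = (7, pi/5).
K = 0

Coefficients of the first fundamental form: E = 26, F = 0, G = u^2.
Coefficients of the second fundamental form: L = 0, M = 0, N = 5*sqrt(26)*u^2/(26*Abs(u)).
Assemble K = (LN − M²)/(EG − F²) = 0. At (u, v) = (7, pi/5): K = 0.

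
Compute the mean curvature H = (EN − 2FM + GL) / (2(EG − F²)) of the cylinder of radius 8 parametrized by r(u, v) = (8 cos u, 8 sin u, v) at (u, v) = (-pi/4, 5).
H = -1/16

With E = 64, F = 0, G = 1, L = -8, M = 0, N = 0, assemble
  H = (EN − 2FM + GL) / (2(EG − F²)) = -1/16.
At (u, v) = (-pi/4, 5): H = -1/16.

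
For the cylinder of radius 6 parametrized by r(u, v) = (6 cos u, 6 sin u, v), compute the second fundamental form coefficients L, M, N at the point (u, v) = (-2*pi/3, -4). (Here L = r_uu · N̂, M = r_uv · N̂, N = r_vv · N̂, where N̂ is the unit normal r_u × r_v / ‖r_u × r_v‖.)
L = -6;  M = 0;  N = 0

Compute the unit normal N̂(u, v) = (cos(u), sin(u), 0), and the second partials r_uu, r_uv, r_vv. Take dot products:
  L(u, v) = r_uu · N̂ = -6,
  M(u, v) = r_uv · N̂ = 0,
  N(u, v) = r_vv · N̂ = 0.
Evaluating at (u, v) = (-2*pi/3, -4):
  L = -6, M = 0, N = 0.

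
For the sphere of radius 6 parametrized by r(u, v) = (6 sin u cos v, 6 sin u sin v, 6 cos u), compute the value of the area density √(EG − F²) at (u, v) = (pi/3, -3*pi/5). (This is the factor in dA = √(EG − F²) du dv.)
√(EG − F²)|_{(pi/3, -3*pi/5)} = 18*sqrt(3)

E = 36, F = 0, G = 36*sin(u)^2, so EG − F² = 1296*sin(u)^2. Taking the positive square root: √(EG − F²) = 36*Abs(sin(u)). At (u, v) = (pi/3, -3*pi/5): 18*sqrt(3).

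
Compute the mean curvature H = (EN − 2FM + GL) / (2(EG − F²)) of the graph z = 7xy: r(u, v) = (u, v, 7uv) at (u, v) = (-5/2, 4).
H = 5488*sqrt(485)/1270215

With E = 49*v^2 + 1, F = 49*u*v, G = 49*u^2 + 1, L = 0, M = 7/sqrt(49*u^2 + 49*v^2 + 1), N = 0, assemble
  H = (EN − 2FM + GL) / (2(EG − F²)) = -343*u*v/(49*u^2 + 49*v^2 + 1)^(3/2).
At (u, v) = (-5/2, 4): H = 5488*sqrt(485)/1270215.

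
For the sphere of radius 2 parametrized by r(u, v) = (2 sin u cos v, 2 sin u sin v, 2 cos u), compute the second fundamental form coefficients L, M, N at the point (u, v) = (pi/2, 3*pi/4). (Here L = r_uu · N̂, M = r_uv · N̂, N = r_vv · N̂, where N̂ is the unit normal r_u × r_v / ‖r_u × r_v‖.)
L = -2;  M = 0;  N = -2

Compute the unit normal N̂(u, v) = (sin(u)^2*cos(v)/Abs(sin(u)), sin(u)^2*sin(v)/Abs(sin(u)), sin(2*u)/(2*Abs(sin(u)))), and the second partials r_uu, r_uv, r_vv. Take dot products:
  L(u, v) = r_uu · N̂ = -2*sin(u)/Abs(sin(u)),
  M(u, v) = r_uv · N̂ = 0,
  N(u, v) = r_vv · N̂ = -2*sin(u)^3/Abs(sin(u)).
Evaluating at (u, v) = (pi/2, 3*pi/4):
  L = -2, M = 0, N = -2.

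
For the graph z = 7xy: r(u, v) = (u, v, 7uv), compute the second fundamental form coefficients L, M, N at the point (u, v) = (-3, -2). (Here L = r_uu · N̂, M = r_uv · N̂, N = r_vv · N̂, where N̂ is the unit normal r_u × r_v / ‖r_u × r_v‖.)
L = 0;  M = 7*sqrt(638)/638;  N = 0

Compute the unit normal N̂(u, v) = (-7*v/sqrt(49*u^2 + 49*v^2 + 1), -7*u/sqrt(49*u^2 + 49*v^2 + 1), 1/sqrt(49*u^2 + 49*v^2 + 1)), and the second partials r_uu, r_uv, r_vv. Take dot products:
  L(u, v) = r_uu · N̂ = 0,
  M(u, v) = r_uv · N̂ = 7/sqrt(49*u^2 + 49*v^2 + 1),
  N(u, v) = r_vv · N̂ = 0.
Evaluating at (u, v) = (-3, -2):
  L = 0, M = 7*sqrt(638)/638, N = 0.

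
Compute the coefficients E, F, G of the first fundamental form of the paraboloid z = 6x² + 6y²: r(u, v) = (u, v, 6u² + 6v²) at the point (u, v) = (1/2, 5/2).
E = 37;  F = 180;  G = 901

Partials: r_u = (1, 0, 12*u), r_v = (0, 1, 12*v). As functions of (u, v):
  E = r_u · r_u = 144*u^2 + 1,
  F = r_u · r_v = 144*u*v,
  G = r_v · r_v = 144*v^2 + 1.
Evaluating at (u, v) = (1/2, 5/2): E = 37, F = 180, G = 901.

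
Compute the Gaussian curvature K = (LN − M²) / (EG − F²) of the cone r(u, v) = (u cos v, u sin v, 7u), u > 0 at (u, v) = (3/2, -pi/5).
K = 0

Coefficients of the first fundamental form: E = 50, F = 0, G = u^2.
Coefficients of the second fundamental form: L = 0, M = 0, N = 7*sqrt(2)*u^2/(10*Abs(u)).
Assemble K = (LN − M²)/(EG − F²) = 0. At (u, v) = (3/2, -pi/5): K = 0.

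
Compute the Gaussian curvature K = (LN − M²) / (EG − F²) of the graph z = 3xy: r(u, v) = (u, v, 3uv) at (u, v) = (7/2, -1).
K = -144/231361

Coefficients of the first fundamental form: E = 9*v^2 + 1, F = 9*u*v, G = 9*u^2 + 1.
Coefficients of the second fundamental form: L = 0, M = 3/sqrt(9*u^2 + 9*v^2 + 1), N = 0.
Assemble K = (LN − M²)/(EG − F²) = -9/(81*u^4 + 162*u^2*v^2 + 18*u^2 + 81*v^4 + 18*v^2 + 1). At (u, v) = (7/2, -1): K = -144/231361.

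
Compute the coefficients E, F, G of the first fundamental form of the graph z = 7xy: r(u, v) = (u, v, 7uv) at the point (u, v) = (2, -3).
E = 442;  F = -294;  G = 197

Partials: r_u = (1, 0, 7*v), r_v = (0, 1, 7*u). As functions of (u, v):
  E = r_u · r_u = 49*v^2 + 1,
  F = r_u · r_v = 49*u*v,
  G = r_v · r_v = 49*u^2 + 1.
Evaluating at (u, v) = (2, -3): E = 442, F = -294, G = 197.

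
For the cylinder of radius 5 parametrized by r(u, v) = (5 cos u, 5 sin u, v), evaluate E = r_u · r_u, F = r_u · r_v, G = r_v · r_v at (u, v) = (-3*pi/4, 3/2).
E = 25;  F = 0;  G = 1

Partials: r_u = (-5*sin(u), 5*cos(u), 0), r_v = (0, 0, 1). As functions of (u, v):
  E = r_u · r_u = 25,
  F = r_u · r_v = 0,
  G = r_v · r_v = 1.
Evaluating at (u, v) = (-3*pi/4, 3/2): E = 25, F = 0, G = 1.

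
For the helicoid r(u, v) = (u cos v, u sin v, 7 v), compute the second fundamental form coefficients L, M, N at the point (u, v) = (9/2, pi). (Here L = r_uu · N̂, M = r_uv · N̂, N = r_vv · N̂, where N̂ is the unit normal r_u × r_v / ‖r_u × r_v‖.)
L = 0;  M = -14*sqrt(277)/277;  N = 0

Compute the unit normal N̂(u, v) = (7*sin(v)/sqrt(u^2 + 49), -7*cos(v)/sqrt(u^2 + 49), u/sqrt(u^2 + 49)), and the second partials r_uu, r_uv, r_vv. Take dot products:
  L(u, v) = r_uu · N̂ = 0,
  M(u, v) = r_uv · N̂ = -7/sqrt(u^2 + 49),
  N(u, v) = r_vv · N̂ = 0.
Evaluating at (u, v) = (9/2, pi):
  L = 0, M = -14*sqrt(277)/277, N = 0.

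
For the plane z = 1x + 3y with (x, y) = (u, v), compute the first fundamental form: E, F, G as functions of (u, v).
E = 2;  F = 3;  G = 10

Compute partials: r_u = (1, 0, 1), r_v = (0, 1, 3). Then
  E = r_u · r_u = 2,
  F = r_u · r_v = 3,
  G = r_v · r_v = 10.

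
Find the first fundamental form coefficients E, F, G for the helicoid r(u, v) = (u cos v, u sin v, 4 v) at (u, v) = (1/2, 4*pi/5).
E = 1;  F = 0;  G = 65/4

Partials: r_u = (cos(v), sin(v), 0), r_v = (-u*sin(v), u*cos(v), 4). As functions of (u, v):
  E = r_u · r_u = 1,
  F = r_u · r_v = 0,
  G = r_v · r_v = u^2 + 16.
Evaluating at (u, v) = (1/2, 4*pi/5): E = 1, F = 0, G = 65/4.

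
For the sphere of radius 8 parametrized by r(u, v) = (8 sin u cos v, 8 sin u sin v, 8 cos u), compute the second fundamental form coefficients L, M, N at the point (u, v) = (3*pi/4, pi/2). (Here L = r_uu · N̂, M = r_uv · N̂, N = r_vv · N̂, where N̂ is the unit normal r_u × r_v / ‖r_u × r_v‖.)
L = -8;  M = 0;  N = -4

Compute the unit normal N̂(u, v) = (sin(u)^2*cos(v)/Abs(sin(u)), sin(u)^2*sin(v)/Abs(sin(u)), sin(2*u)/(2*Abs(sin(u)))), and the second partials r_uu, r_uv, r_vv. Take dot products:
  L(u, v) = r_uu · N̂ = -8*sin(u)/Abs(sin(u)),
  M(u, v) = r_uv · N̂ = 0,
  N(u, v) = r_vv · N̂ = -8*sin(u)^3/Abs(sin(u)).
Evaluating at (u, v) = (3*pi/4, pi/2):
  L = -8, M = 0, N = -4.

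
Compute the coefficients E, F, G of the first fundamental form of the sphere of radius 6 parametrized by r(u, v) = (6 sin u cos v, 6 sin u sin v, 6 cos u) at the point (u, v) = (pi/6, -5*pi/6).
E = 36;  F = 0;  G = 9

Partials: r_u = (6*cos(u)*cos(v), 6*sin(v)*cos(u), -6*sin(u)), r_v = (-6*sin(u)*sin(v), 6*sin(u)*cos(v), 0). As functions of (u, v):
  E = r_u · r_u = 36,
  F = r_u · r_v = 0,
  G = r_v · r_v = 36*sin(u)^2.
Evaluating at (u, v) = (pi/6, -5*pi/6): E = 36, F = 0, G = 9.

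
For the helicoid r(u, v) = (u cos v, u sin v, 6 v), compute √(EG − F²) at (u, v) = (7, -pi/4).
√(EG − F²)|_{(7, -pi/4)} = sqrt(85)

E = 1, F = 0, G = u^2 + 36; EG − F² = u^2 + 36; √(EG − F²) = sqrt(u^2 + 36). At the given point: sqrt(85).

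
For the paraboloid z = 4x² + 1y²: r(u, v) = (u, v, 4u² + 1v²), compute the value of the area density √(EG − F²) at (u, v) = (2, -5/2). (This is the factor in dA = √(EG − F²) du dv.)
√(EG − F²)|_{(2, -5/2)} = sqrt(282)

E = 64*u^2 + 1, F = 16*u*v, G = 4*v^2 + 1, so EG − F² = 64*u^2 + 4*v^2 + 1. Taking the positive square root: √(EG − F²) = sqrt(64*u^2 + 4*v^2 + 1). At (u, v) = (2, -5/2): sqrt(282).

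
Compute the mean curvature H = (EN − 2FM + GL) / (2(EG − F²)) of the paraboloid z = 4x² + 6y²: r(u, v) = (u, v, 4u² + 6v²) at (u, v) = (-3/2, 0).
H = 874*sqrt(145)/21025

With E = 64*u^2 + 1, F = 96*u*v, G = 144*v^2 + 1, L = 8/sqrt(64*u^2 + 144*v^2 + 1), M = 0, N = 12/sqrt(64*u^2 + 144*v^2 + 1), assemble
  H = (EN − 2FM + GL) / (2(EG − F²)) = 2*(192*u^2 + 288*v^2 + 5)/(64*u^2 + 144*v^2 + 1)^(3/2).
At (u, v) = (-3/2, 0): H = 874*sqrt(145)/21025.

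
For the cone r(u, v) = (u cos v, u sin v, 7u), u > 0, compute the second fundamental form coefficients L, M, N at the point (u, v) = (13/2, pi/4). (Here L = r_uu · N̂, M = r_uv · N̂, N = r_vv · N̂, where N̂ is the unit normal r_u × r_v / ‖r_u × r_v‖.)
L = 0;  M = 0;  N = 91*sqrt(2)/20

Compute the unit normal N̂(u, v) = (-7*sqrt(2)*u*cos(v)/(10*Abs(u)), -7*sqrt(2)*u*sin(v)/(10*Abs(u)), sqrt(2)*u/(10*Abs(u))), and the second partials r_uu, r_uv, r_vv. Take dot products:
  L(u, v) = r_uu · N̂ = 0,
  M(u, v) = r_uv · N̂ = 0,
  N(u, v) = r_vv · N̂ = 7*sqrt(2)*u^2/(10*Abs(u)).
Evaluating at (u, v) = (13/2, pi/4):
  L = 0, M = 0, N = 91*sqrt(2)/20.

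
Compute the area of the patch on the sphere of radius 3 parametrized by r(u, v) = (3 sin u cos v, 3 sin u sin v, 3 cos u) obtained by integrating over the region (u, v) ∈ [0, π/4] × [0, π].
Area = 9*pi*(2 - sqrt(2))/2

Area = ∫∫ √(EG − F²) du dv with √(EG − F²) = 9*Abs(sin(u)). Integrating over [0, π/4] × [0, π] gives 9*pi*(2 - sqrt(2))/2.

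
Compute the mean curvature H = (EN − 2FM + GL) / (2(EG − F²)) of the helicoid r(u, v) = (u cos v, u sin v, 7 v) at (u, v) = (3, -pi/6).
H = 0

With E = 1, F = 0, G = u^2 + 49, L = 0, M = -7/sqrt(u^2 + 49), N = 0, assemble
  H = (EN − 2FM + GL) / (2(EG − F²)) = 0.
At (u, v) = (3, -pi/6): H = 0.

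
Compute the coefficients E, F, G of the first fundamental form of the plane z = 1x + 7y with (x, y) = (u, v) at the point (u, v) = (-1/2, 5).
E = 2;  F = 7;  G = 50

Partials: r_u = (1, 0, 1), r_v = (0, 1, 7). As functions of (u, v):
  E = r_u · r_u = 2,
  F = r_u · r_v = 7,
  G = r_v · r_v = 50.
Evaluating at (u, v) = (-1/2, 5): E = 2, F = 7, G = 50.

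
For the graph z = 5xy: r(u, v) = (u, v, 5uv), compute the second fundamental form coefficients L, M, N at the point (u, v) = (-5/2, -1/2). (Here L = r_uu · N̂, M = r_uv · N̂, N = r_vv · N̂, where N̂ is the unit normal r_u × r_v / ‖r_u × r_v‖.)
L = 0;  M = 5*sqrt(654)/327;  N = 0

Compute the unit normal N̂(u, v) = (-5*v/sqrt(25*u^2 + 25*v^2 + 1), -5*u/sqrt(25*u^2 + 25*v^2 + 1), 1/sqrt(25*u^2 + 25*v^2 + 1)), and the second partials r_uu, r_uv, r_vv. Take dot products:
  L(u, v) = r_uu · N̂ = 0,
  M(u, v) = r_uv · N̂ = 5/sqrt(25*u^2 + 25*v^2 + 1),
  N(u, v) = r_vv · N̂ = 0.
Evaluating at (u, v) = (-5/2, -1/2):
  L = 0, M = 5*sqrt(654)/327, N = 0.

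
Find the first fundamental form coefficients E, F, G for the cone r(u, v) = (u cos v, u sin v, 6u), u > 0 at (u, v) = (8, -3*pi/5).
E = 37;  F = 0;  G = 64

Partials: r_u = (cos(v), sin(v), 6), r_v = (-u*sin(v), u*cos(v), 0). As functions of (u, v):
  E = r_u · r_u = 37,
  F = r_u · r_v = 0,
  G = r_v · r_v = u^2.
Evaluating at (u, v) = (8, -3*pi/5): E = 37, F = 0, G = 64.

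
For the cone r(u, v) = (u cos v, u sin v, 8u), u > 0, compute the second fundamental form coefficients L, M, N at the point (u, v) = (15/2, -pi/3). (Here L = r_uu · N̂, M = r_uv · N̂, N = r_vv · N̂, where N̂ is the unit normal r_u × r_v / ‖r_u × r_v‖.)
L = 0;  M = 0;  N = 12*sqrt(65)/13

Compute the unit normal N̂(u, v) = (-8*sqrt(65)*u*cos(v)/(65*Abs(u)), -8*sqrt(65)*u*sin(v)/(65*Abs(u)), sqrt(65)*u/(65*Abs(u))), and the second partials r_uu, r_uv, r_vv. Take dot products:
  L(u, v) = r_uu · N̂ = 0,
  M(u, v) = r_uv · N̂ = 0,
  N(u, v) = r_vv · N̂ = 8*sqrt(65)*u^2/(65*Abs(u)).
Evaluating at (u, v) = (15/2, -pi/3):
  L = 0, M = 0, N = 12*sqrt(65)/13.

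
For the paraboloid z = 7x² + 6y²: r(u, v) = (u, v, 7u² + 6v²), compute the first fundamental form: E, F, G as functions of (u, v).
E = 196*u^2 + 1;  F = 168*u*v;  G = 144*v^2 + 1

Compute partials: r_u = (1, 0, 14*u), r_v = (0, 1, 12*v). Then
  E = r_u · r_u = 196*u^2 + 1,
  F = r_u · r_v = 168*u*v,
  G = r_v · r_v = 144*v^2 + 1.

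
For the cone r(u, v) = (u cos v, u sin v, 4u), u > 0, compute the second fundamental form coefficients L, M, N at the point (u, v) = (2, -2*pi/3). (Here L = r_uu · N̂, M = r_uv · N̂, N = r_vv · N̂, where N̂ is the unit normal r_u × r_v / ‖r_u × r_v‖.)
L = 0;  M = 0;  N = 8*sqrt(17)/17

Compute the unit normal N̂(u, v) = (-4*sqrt(17)*u*cos(v)/(17*Abs(u)), -4*sqrt(17)*u*sin(v)/(17*Abs(u)), sqrt(17)*u/(17*Abs(u))), and the second partials r_uu, r_uv, r_vv. Take dot products:
  L(u, v) = r_uu · N̂ = 0,
  M(u, v) = r_uv · N̂ = 0,
  N(u, v) = r_vv · N̂ = 4*sqrt(17)*u^2/(17*Abs(u)).
Evaluating at (u, v) = (2, -2*pi/3):
  L = 0, M = 0, N = 8*sqrt(17)/17.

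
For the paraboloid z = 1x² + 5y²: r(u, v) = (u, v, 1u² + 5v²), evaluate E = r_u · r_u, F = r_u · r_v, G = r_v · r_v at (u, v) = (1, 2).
E = 5;  F = 40;  G = 401

Partials: r_u = (1, 0, 2*u), r_v = (0, 1, 10*v). As functions of (u, v):
  E = r_u · r_u = 4*u^2 + 1,
  F = r_u · r_v = 20*u*v,
  G = r_v · r_v = 100*v^2 + 1.
Evaluating at (u, v) = (1, 2): E = 5, F = 40, G = 401.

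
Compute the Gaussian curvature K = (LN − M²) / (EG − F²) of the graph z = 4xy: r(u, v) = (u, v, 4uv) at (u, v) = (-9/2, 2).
K = -16/151321

Coefficients of the first fundamental form: E = 16*v^2 + 1, F = 16*u*v, G = 16*u^2 + 1.
Coefficients of the second fundamental form: L = 0, M = 4/sqrt(16*u^2 + 16*v^2 + 1), N = 0.
Assemble K = (LN − M²)/(EG − F²) = -16/(256*u^4 + 512*u^2*v^2 + 32*u^2 + 256*v^4 + 32*v^2 + 1). At (u, v) = (-9/2, 2): K = -16/151321.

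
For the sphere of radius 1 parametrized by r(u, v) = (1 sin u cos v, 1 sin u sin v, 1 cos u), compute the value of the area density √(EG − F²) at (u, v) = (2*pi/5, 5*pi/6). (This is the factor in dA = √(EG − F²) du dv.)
√(EG − F²)|_{(2*pi/5, 5*pi/6)} = sqrt(2*sqrt(5) + 10)/4

E = 1, F = 0, G = sin(u)^2, so EG − F² = sin(u)^2. Taking the positive square root: √(EG − F²) = Abs(sin(u)). At (u, v) = (2*pi/5, 5*pi/6): sqrt(2*sqrt(5) + 10)/4.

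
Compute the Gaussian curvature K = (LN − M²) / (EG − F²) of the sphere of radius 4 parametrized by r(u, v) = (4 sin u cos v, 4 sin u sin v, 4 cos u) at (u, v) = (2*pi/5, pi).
K = 1/16

Coefficients of the first fundamental form: E = 16, F = 0, G = 16*sin(u)^2.
Coefficients of the second fundamental form: L = -4*sin(u)/Abs(sin(u)), M = 0, N = -4*sin(u)^3/Abs(sin(u)).
Assemble K = (LN − M²)/(EG − F²) = 1/16. At (u, v) = (2*pi/5, pi): K = 1/16.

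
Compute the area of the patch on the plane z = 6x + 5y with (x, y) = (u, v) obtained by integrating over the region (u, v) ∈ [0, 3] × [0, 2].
Area = 6*sqrt(62)

Area = ∫∫ √(EG − F²) du dv with √(EG − F²) = sqrt(62). Integrating over [0, 3] × [0, 2] gives 6*sqrt(62).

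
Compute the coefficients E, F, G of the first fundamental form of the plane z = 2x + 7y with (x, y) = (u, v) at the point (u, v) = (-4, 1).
E = 5;  F = 14;  G = 50

Partials: r_u = (1, 0, 2), r_v = (0, 1, 7). As functions of (u, v):
  E = r_u · r_u = 5,
  F = r_u · r_v = 14,
  G = r_v · r_v = 50.
Evaluating at (u, v) = (-4, 1): E = 5, F = 14, G = 50.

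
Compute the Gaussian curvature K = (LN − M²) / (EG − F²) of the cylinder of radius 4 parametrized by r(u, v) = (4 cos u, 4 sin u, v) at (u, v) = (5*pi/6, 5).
K = 0

Coefficients of the first fundamental form: E = 16, F = 0, G = 1.
Coefficients of the second fundamental form: L = -4, M = 0, N = 0.
Assemble K = (LN − M²)/(EG − F²) = 0. At (u, v) = (5*pi/6, 5): K = 0.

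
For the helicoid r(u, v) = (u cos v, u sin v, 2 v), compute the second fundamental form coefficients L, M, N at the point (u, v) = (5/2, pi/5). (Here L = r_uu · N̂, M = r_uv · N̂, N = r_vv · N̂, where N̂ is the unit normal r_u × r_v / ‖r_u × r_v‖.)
L = 0;  M = -4*sqrt(41)/41;  N = 0

Compute the unit normal N̂(u, v) = (2*sin(v)/sqrt(u^2 + 4), -2*cos(v)/sqrt(u^2 + 4), u/sqrt(u^2 + 4)), and the second partials r_uu, r_uv, r_vv. Take dot products:
  L(u, v) = r_uu · N̂ = 0,
  M(u, v) = r_uv · N̂ = -2/sqrt(u^2 + 4),
  N(u, v) = r_vv · N̂ = 0.
Evaluating at (u, v) = (5/2, pi/5):
  L = 0, M = -4*sqrt(41)/41, N = 0.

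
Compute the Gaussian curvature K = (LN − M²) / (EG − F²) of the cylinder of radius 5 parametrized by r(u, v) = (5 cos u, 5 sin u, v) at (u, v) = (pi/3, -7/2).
K = 0

Coefficients of the first fundamental form: E = 25, F = 0, G = 1.
Coefficients of the second fundamental form: L = -5, M = 0, N = 0.
Assemble K = (LN − M²)/(EG − F²) = 0. At (u, v) = (pi/3, -7/2): K = 0.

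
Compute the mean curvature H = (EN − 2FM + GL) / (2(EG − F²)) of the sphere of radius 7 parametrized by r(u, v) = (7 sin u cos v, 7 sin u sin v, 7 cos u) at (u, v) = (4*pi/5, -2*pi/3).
H = -1/7

With E = 49, F = 0, G = 49*sin(u)^2, L = -7*sin(u)/Abs(sin(u)), M = 0, N = -7*sin(u)^3/Abs(sin(u)), assemble
  H = (EN − 2FM + GL) / (2(EG − F²)) = -sin(u)/(7*Abs(sin(u))).
At (u, v) = (4*pi/5, -2*pi/3): H = -1/7.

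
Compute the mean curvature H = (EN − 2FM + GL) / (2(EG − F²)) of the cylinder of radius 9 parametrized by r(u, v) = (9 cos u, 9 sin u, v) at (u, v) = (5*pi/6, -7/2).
H = -1/18

With E = 81, F = 0, G = 1, L = -9, M = 0, N = 0, assemble
  H = (EN − 2FM + GL) / (2(EG − F²)) = -1/18.
At (u, v) = (5*pi/6, -7/2): H = -1/18.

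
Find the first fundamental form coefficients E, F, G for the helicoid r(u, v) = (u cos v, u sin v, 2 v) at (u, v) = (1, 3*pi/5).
E = 1;  F = 0;  G = 5

Partials: r_u = (cos(v), sin(v), 0), r_v = (-u*sin(v), u*cos(v), 2). As functions of (u, v):
  E = r_u · r_u = 1,
  F = r_u · r_v = 0,
  G = r_v · r_v = u^2 + 4.
Evaluating at (u, v) = (1, 3*pi/5): E = 1, F = 0, G = 5.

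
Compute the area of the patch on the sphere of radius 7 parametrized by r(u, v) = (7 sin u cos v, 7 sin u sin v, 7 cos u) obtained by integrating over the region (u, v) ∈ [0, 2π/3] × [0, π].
Area = 147*pi/2

Area = ∫∫ √(EG − F²) du dv with √(EG − F²) = 49*Abs(sin(u)). Integrating over [0, 2π/3] × [0, π] gives 147*pi/2.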